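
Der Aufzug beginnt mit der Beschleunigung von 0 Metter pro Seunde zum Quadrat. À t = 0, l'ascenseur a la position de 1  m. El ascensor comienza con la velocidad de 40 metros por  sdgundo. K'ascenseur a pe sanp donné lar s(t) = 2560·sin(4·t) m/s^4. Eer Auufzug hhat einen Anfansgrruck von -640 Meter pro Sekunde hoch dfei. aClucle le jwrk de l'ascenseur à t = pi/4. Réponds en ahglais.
To find the answer, we compute 1 antiderivative of s(t) = 2560·sin(4·t). Integrating snap and using the initial condition j(0) = -640, we get j(t) = -640·cos(4·t). We have jerk j(t) = -640·cos(4·t). Substituting t = pi/4: j(pi/4) = 640.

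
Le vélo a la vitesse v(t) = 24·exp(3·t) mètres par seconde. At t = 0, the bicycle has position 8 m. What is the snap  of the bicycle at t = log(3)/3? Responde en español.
Partiendo de la velocidad v(t) = 24·exp(3·t), tomamos 3 derivadas. La derivada de la velocidad da la aceleración: a(t) = 72·exp(3·t). Tomando d/dt de a(t), encontramos j(t) = 216·exp(3·t). La derivada de la sacudida da el snap: s(t) = 648·exp(3·t). De la ecuación del snap s(t) = 648·exp(3·t), sustituimos t = log(3)/3 para obtener s = 1944.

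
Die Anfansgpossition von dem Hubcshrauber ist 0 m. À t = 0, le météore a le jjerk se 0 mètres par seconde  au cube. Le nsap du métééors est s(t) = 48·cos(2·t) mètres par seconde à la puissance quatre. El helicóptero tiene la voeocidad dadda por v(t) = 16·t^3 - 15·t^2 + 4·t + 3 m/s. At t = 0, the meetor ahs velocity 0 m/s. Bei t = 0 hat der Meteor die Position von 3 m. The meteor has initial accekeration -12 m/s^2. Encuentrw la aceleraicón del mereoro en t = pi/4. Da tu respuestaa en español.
Para resolver esto, necesitamos tomar 2 antiderivadas de nuestra ecuación del snap s(t) = 48·cos(2·t). La integral del snap, con j(0) = 0, da la sacudida: j(t) = 24·sin(2·t). La integral de la sacudida es la aceleración. Usando a(0) = -12, obtenemos a(t) = -12·cos(2·t). Usando a(t) = -12·cos(2·t) y sustituyendo t = pi/4, encontramos a = 0.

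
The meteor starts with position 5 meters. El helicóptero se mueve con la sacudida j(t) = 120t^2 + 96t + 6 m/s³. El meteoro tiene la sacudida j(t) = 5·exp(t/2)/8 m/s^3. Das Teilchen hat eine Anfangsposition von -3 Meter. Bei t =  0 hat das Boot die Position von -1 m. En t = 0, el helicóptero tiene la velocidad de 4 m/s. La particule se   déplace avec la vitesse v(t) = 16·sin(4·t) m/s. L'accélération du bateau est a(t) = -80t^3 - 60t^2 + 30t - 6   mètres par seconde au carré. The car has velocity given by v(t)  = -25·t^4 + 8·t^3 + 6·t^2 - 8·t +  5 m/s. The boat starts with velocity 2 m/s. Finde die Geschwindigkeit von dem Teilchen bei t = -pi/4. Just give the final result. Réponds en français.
v(-pi/4) = 0.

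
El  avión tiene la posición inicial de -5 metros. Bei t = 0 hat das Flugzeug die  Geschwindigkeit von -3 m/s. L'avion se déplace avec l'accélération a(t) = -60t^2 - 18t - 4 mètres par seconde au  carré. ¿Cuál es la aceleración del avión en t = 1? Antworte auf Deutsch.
Aus der Gleichung für die Beschleunigung a(t) = -60·t^2 - 18·t - 4, setzen wir t = 1 ein und erhalten a = -82.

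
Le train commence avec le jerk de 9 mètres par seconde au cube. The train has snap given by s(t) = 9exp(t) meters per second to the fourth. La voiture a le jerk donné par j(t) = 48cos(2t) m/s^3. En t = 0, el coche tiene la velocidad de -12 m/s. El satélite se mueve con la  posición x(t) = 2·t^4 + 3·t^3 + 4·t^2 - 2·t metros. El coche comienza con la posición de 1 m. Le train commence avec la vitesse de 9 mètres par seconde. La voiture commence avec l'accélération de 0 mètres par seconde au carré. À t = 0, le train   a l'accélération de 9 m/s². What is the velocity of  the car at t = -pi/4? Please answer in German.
Ausgehend von dem Ruck j(t) = 48·cos(2·t), nehmen wir 2 Integrale. Das Integral von dem Ruck, mit a(0) = 0, ergibt die Beschleunigung: a(t) = 24·sin(2·t). Die Stammfunktion von der Beschleunigung ist die Geschwindigkeit. Mit v(0) = -12 erhalten wir v(t) = -12·cos(2·t). Aus der Gleichung für die Geschwindigkeit v(t) = -12·cos(2·t), setzen wir t = -pi/4 ein und erhalten v = 0.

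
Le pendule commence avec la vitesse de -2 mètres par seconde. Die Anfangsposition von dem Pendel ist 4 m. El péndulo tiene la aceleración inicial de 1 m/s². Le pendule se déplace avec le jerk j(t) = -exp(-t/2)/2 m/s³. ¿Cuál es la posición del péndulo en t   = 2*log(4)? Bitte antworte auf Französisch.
Pour résoudre ceci, nous devons prendre 3 primitives de notre équation du jerk j(t) = -exp(-t/2)/2. En intégrant le jerk et en utilisant la condition initiale a(0) = 1, nous obtenons a(t) = exp(-t/2). En prenant ∫a(t)dt et en appliquant v(0) = -2, nous trouvons v(t) = -2·exp(-t/2). L'intégrale de la vitesse est la position. En utilisant x(0) = 4, nous obtenons x(t) = 4·exp(-t/2). De l'équation de la position x(t) = 4·exp(-t/2), nous substituons t = 2*log(4) pour obtenir x = 1.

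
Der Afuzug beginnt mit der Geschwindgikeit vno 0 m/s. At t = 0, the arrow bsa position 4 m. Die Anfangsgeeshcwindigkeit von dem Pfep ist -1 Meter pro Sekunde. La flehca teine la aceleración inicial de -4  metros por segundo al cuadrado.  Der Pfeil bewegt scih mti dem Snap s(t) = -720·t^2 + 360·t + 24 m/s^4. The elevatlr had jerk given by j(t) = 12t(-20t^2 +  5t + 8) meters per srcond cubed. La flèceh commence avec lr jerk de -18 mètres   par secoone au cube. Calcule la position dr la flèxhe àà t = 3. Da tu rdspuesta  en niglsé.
To find the answer, we compute 4 antiderivatives of s(t) = -720·t^2 + 360·t + 24. Integrating snap and using the initial condition j(0) = -18, we get j(t) = -240·t^3 + 180·t^2 + 24·t - 18. The antiderivative of jerk, with a(0) = -4, gives acceleration: a(t) = -60·t^4 + 60·t^3 + 12·t^2 - 18·t - 4. Taking ∫a(t)dt and applying v(0) = -1, we find v(t) = -12·t^5 + 15·t^4 + 4·t^3 - 9·t^2 - 4·t - 1. Finding the integral of v(t) and using x(0) = 4: x(t) = -2·t^6 + 3·t^5 + t^4 - 3·t^3 - 2·t^2 - t + 4. We have position x(t) = -2·t^6 + 3·t^5 + t^4 - 3·t^3 - 2·t^2 - t + 4. Substituting t = 3: x(3) = -746.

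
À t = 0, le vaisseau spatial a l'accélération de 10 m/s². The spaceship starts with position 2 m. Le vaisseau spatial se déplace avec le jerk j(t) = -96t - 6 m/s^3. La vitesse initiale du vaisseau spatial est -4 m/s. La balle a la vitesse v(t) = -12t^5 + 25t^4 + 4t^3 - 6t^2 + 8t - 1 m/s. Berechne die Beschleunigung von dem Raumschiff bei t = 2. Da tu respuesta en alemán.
Wir müssen unsere Gleichung für den Ruck j(t) = -96·t - 6 1-mal integrieren. Das Integral von dem Ruck, mit a(0) = 10, ergibt die Beschleunigung: a(t) = -48·t^2 - 6·t + 10. Aus der Gleichung für die Beschleunigung a(t) = -48·t^2 - 6·t + 10, setzen wir t = 2 ein und erhalten a = -194.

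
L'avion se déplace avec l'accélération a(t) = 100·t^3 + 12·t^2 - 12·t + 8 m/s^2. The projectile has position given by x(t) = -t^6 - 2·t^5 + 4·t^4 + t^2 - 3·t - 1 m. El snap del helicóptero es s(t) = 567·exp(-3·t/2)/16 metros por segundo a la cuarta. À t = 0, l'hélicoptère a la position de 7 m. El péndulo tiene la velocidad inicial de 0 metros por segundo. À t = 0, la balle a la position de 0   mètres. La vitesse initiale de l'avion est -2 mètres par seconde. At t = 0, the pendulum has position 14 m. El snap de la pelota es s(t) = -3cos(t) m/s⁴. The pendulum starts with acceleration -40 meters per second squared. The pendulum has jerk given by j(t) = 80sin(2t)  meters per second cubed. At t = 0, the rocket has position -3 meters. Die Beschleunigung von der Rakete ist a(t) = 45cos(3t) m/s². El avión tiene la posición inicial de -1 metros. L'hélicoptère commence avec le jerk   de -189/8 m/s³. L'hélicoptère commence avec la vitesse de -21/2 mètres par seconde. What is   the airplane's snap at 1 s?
To solve this, we need to take 2 derivatives of our acceleration equation a(t) = 100·t^3 + 12·t^2 - 12·t + 8. Taking d/dt of a(t), we find j(t) = 300·t^2 + 24·t - 12. Differentiating jerk, we get snap: s(t) = 600·t + 24. We have snap s(t) = 600·t + 24. Substituting t = 1: s(1) = 624.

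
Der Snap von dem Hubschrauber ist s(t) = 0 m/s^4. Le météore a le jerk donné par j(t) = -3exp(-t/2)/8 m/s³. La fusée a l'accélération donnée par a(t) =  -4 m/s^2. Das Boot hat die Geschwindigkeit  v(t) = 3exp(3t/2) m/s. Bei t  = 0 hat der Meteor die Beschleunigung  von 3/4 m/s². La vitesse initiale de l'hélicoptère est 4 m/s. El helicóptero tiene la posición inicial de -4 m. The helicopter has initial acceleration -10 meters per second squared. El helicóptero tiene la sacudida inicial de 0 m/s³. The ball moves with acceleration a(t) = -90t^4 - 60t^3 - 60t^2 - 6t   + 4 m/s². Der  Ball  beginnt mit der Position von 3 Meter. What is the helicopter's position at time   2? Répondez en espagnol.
Para resolver esto, necesitamos tomar 4 integrales de nuestra ecuación del snap s(t) = 0. Integrando el snap y usando la condición inicial j(0) = 0, obtenemos j(t) = 0. La integral de la sacudida, con a(0) = -10, da la aceleración: a(t) = -10. La antiderivada de la aceleración es la velocidad. Usando v(0) = 4, obtenemos v(t) = 4 - 10·t. La antiderivada de la velocidad es la posición. Usando x(0) = -4, obtenemos x(t) = -5·t^2 + 4·t - 4. Tenemos la posición x(t) = -5·t^2 + 4·t - 4. Sustituyendo t = 2: x(2) = -16.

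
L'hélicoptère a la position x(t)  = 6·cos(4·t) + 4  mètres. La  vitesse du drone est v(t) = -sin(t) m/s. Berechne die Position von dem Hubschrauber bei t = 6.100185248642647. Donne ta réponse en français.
De l'équation de la position x(t) = 6·cos(4·t) + 4, nous substituons t = 6.100185248642647 pour obtenir x = 8.46303410272608.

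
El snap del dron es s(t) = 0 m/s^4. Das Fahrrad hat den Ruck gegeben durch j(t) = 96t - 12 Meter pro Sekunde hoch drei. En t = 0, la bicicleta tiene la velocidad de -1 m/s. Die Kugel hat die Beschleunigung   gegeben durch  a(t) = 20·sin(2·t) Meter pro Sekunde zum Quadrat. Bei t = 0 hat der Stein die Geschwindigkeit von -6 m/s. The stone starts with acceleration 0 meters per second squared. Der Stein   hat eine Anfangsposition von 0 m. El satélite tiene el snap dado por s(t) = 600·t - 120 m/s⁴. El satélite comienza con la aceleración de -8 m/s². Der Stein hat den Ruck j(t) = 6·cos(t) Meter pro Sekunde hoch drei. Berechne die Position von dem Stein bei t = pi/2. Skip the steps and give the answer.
Die Antwort ist -6.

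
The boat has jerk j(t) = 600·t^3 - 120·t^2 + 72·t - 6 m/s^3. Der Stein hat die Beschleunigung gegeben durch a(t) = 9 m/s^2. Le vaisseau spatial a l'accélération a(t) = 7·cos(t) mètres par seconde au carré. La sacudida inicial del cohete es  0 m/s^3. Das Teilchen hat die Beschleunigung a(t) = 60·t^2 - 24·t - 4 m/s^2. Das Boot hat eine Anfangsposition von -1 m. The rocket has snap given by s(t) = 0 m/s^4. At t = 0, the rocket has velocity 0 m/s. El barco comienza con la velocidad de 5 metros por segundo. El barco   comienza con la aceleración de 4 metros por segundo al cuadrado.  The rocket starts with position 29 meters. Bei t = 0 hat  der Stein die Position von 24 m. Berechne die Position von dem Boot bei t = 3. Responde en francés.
Nous devons intégrer notre équation du jerk j(t) = 600·t^3 - 120·t^2 + 72·t - 6 3 fois. En prenant ∫j(t)dt et en appliquant a(0) = 4, nous trouvons a(t) = 150·t^4 - 40·t^3 + 36·t^2 - 6·t + 4. En intégrant l'accélération et en utilisant la condition initiale v(0) = 5, nous obtenons v(t) = 30·t^5 - 10·t^4 + 12·t^3 - 3·t^2 + 4·t + 5. L'intégrale de la vitesse est la position. En utilisant x(0) = -1, nous obtenons x(t) = 5·t^6 - 2·t^5 + 3·t^4 - t^3 + 2·t^2 + 5·t - 1. De l'équation de la position x(t) = 5·t^6 - 2·t^5 + 3·t^4 - t^3 + 2·t^2 + 5·t - 1, nous substituons t = 3 pour obtenir x = 3407.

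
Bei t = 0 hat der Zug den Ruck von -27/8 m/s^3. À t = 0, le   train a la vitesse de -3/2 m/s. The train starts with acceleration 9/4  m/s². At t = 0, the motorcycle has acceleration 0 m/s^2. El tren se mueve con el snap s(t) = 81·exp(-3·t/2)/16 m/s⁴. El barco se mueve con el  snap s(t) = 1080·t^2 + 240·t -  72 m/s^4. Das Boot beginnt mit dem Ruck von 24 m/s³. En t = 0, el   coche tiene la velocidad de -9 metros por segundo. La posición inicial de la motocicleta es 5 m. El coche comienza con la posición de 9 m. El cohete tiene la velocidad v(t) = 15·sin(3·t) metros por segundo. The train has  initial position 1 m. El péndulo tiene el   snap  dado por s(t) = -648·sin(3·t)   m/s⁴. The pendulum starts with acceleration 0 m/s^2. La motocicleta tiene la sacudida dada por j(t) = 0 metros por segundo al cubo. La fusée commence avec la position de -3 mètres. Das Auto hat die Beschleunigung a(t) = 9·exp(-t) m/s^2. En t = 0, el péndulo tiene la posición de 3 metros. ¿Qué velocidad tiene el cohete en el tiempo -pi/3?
Tenemos la velocidad v(t) = 15·sin(3·t). Sustituyendo t = -pi/3: v(-pi/3) = 0.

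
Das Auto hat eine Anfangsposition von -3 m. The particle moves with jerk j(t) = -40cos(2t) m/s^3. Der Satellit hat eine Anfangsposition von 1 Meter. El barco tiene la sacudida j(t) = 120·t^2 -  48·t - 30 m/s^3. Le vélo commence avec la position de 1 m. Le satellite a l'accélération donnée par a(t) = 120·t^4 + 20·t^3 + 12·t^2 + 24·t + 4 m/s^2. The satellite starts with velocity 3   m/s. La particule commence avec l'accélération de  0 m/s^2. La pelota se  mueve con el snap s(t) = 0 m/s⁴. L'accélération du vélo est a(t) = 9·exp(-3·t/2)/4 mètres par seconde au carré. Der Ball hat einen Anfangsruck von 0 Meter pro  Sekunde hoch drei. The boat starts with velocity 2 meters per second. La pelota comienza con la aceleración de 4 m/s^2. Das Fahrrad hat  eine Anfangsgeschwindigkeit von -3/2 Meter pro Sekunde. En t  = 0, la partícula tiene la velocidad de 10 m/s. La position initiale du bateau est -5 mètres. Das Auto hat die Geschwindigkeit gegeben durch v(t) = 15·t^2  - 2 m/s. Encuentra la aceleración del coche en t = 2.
Partiendo de la velocidad v(t) = 15·t^2 - 2, tomamos 1 derivada. Tomando d/dt de v(t), encontramos a(t) = 30·t. Usando a(t) = 30·t y sustituyendo t = 2, encontramos a = 60.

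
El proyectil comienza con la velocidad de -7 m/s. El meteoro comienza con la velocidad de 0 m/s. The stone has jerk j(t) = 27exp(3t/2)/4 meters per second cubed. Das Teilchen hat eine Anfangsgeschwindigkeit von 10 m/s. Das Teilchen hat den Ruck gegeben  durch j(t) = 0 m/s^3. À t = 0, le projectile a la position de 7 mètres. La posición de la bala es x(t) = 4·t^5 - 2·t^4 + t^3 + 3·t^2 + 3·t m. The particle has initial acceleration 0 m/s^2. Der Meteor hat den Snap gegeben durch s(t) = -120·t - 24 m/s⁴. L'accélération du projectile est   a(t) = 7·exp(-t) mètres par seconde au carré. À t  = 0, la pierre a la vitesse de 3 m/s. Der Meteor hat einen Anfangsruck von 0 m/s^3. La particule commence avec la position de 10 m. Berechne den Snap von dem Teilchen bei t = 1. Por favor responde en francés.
Nous devons dériver notre équation du jerk j(t) = 0 1 fois. En dérivant le jerk, nous obtenons le snap: s(t) = 0. De l'équation du snap s(t) = 0, nous substituons t = 1 pour obtenir s = 0.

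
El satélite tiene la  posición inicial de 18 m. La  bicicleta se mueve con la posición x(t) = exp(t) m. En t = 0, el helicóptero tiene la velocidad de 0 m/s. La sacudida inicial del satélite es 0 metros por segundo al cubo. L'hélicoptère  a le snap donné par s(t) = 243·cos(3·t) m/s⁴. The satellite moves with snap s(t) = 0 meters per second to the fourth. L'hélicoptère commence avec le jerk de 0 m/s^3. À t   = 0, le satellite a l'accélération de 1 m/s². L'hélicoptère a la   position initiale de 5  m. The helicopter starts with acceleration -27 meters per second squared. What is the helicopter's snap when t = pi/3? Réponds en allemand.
Aus der Gleichung für den Snap s(t) = 243·cos(3·t), setzen wir t = pi/3 ein und erhalten s = -243.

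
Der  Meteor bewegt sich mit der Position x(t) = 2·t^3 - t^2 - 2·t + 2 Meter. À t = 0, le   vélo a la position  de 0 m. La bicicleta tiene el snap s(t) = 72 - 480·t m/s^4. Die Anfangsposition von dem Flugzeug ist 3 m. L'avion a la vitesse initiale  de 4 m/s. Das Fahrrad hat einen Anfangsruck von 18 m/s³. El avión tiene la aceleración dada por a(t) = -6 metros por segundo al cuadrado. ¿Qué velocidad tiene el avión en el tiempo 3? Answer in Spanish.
Partiendo de la aceleración a(t) = -6, tomamos 1 antiderivada. La antiderivada de la aceleración, con v(0) = 4, da la velocidad: v(t) = 4 - 6·t. Tenemos la velocidad v(t) = 4 - 6·t. Sustituyendo t = 3: v(3) = -14.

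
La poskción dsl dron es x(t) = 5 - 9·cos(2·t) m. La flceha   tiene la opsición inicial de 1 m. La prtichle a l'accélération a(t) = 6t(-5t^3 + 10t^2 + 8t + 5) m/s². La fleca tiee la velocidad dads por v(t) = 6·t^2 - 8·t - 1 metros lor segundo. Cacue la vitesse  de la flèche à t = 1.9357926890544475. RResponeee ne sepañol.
Usando v(t) = 6·t^2 - 8·t - 1 y sustituyendo t = 1.9357926890544475, encontramos v = 5.99741849754431.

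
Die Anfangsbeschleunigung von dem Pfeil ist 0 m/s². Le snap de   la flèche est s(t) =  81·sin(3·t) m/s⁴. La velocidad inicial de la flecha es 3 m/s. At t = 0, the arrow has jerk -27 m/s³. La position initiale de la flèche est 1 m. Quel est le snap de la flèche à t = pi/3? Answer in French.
De l'équation du snap s(t) = 81·sin(3·t), nous substituons t = pi/3 pour obtenir s = 0.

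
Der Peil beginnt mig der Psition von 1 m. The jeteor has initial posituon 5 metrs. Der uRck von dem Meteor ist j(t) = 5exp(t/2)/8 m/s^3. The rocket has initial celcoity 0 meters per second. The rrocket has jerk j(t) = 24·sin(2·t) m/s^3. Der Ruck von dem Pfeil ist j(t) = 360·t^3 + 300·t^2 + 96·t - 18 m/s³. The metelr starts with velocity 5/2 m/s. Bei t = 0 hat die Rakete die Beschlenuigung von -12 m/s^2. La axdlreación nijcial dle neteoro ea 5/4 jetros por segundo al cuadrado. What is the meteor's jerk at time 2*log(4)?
Using j(t) = 5·exp(t/2)/8 and substituting t = 2*log(4), we find j = 5/2.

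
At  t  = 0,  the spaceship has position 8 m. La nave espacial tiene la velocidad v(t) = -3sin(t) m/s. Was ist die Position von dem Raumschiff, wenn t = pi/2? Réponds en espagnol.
Partiendo de la velocidad v(t) = -3·sin(t), tomamos 1 integral. Integrando la velocidad y usando la condición inicial x(0) = 8, obtenemos x(t) = 3·cos(t) + 5. Usando x(t) = 3·cos(t) + 5 y sustituyendo t = pi/2, encontramos x = 5.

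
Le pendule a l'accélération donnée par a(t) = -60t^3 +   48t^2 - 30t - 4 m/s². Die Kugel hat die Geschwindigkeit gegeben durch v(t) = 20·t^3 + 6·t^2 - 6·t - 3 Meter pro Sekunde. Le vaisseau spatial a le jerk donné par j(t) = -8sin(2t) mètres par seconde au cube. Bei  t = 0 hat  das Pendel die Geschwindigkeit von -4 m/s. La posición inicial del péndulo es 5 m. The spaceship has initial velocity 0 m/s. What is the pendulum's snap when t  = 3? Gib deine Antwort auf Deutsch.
Wir müssen unsere Gleichung für die Beschleunigung a(t) = -60·t^3 + 48·t^2 - 30·t - 4 2-mal ableiten. Die Ableitung von der Beschleunigung ergibt den Ruck: j(t) = -180·t^2 + 96·t - 30. Durch Ableiten von dem Ruck erhalten wir den Snap: s(t) = 96 - 360·t. Mit s(t) = 96 - 360·t und Einsetzen von t = 3, finden wir s = -984.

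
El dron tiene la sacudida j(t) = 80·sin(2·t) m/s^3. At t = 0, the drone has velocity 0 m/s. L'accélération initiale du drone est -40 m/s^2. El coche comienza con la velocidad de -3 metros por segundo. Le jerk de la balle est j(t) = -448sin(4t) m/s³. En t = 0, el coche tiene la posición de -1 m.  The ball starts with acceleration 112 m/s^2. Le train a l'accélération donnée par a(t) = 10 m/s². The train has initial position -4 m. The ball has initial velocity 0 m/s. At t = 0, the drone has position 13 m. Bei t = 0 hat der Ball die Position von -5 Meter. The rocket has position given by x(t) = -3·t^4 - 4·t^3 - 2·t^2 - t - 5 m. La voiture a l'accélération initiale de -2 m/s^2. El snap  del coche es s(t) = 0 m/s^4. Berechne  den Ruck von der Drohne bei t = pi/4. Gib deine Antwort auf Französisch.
Nous avons le jerk j(t) = 80·sin(2·t). En substituant t = pi/4: j(pi/4) = 80.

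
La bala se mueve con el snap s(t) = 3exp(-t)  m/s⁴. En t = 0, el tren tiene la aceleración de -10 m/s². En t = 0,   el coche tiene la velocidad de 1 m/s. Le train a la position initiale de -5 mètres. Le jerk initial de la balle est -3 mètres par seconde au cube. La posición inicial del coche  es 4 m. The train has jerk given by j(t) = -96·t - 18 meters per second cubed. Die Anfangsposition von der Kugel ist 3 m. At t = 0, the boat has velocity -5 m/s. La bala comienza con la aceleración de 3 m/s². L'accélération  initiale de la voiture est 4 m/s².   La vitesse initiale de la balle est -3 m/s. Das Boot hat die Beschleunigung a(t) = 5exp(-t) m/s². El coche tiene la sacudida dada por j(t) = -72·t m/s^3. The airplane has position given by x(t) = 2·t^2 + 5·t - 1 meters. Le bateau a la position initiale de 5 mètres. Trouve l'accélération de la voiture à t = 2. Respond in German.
Wir müssen das Integral unserer Gleichung für den Ruck j(t) = -72·t 1-mal finden. Das Integral von dem Ruck ist die Beschleunigung. Mit a(0) = 4 erhalten wir a(t) = 4 - 36·t^2. Mit a(t) = 4 - 36·t^2 und Einsetzen von t = 2, finden wir a = -140.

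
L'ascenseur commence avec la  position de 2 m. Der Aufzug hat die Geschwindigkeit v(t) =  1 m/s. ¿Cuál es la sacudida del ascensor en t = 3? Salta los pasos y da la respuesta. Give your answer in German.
j(3) = 0.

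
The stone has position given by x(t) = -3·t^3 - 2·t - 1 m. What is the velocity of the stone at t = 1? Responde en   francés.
En partant de la position x(t) = -3·t^3 - 2·t - 1, nous prenons 1 dérivée. En prenant d/dt de x(t), nous trouvons v(t) = -9·t^2 - 2. Nous avons la vitesse v(t) = -9·t^2 - 2. En substituant t = 1: v(1) = -11.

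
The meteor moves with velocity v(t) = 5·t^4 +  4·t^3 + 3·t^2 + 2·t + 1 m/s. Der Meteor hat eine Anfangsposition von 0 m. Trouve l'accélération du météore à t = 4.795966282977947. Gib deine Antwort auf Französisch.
Pour résoudre ceci, nous devons prendre 1 dérivée de notre équation de la vitesse v(t) = 5·t^4 + 4·t^3 + 3·t^2 + 2·t + 1. La dérivée de la vitesse donne l'accélération: a(t) = 20·t^3 + 12·t^2 + 6·t + 2. Nous avons l'accélération a(t) = 20·t^3 + 12·t^2 + 6·t + 2. En substituant t = 4.795966282977947: a(4.795966282977947) = 2513.05978303490.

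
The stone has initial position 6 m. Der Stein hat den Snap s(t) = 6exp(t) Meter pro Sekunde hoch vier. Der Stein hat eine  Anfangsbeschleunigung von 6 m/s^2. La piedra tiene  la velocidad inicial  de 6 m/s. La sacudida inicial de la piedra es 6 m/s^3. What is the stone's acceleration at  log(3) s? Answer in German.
Wir müssen unsere Gleichung für den Snap s(t) = 6·exp(t) 2-mal integrieren. Das Integral von dem Snap ist der Ruck. Mit j(0) = 6 erhalten wir j(t) = 6·exp(t). Durch Integration von dem Ruck und Verwendung der Anfangsbedingung a(0) = 6, erhalten wir a(t) = 6·exp(t). Mit a(t) = 6·exp(t) und Einsetzen von t = log(3), finden wir a = 18.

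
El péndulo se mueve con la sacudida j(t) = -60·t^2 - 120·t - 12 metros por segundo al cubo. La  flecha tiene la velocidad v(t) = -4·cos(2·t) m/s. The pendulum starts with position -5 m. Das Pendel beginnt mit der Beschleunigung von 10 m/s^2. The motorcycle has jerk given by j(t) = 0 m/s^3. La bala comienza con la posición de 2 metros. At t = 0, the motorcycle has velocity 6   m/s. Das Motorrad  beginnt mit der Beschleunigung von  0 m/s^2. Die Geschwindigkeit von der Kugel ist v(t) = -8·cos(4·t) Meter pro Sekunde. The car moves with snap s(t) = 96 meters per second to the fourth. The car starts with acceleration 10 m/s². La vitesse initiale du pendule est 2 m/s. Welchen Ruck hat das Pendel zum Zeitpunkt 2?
Wir haben den Ruck j(t) = -60·t^2 - 120·t - 12. Durch Einsetzen von t = 2: j(2) = -492.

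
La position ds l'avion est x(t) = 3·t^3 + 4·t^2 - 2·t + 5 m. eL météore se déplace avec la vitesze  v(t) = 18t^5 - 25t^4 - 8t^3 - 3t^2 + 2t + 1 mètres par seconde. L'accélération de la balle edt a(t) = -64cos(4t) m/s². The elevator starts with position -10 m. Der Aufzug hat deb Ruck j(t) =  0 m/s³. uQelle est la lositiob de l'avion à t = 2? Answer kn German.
Aus der Gleichung für die Position x(t) = 3·t^3 + 4·t^2 - 2·t + 5, setzen wir t = 2 ein und erhalten x = 41.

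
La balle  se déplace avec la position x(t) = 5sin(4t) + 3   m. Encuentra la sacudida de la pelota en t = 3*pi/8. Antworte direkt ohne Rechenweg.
En t = 3*pi/8, j = 0.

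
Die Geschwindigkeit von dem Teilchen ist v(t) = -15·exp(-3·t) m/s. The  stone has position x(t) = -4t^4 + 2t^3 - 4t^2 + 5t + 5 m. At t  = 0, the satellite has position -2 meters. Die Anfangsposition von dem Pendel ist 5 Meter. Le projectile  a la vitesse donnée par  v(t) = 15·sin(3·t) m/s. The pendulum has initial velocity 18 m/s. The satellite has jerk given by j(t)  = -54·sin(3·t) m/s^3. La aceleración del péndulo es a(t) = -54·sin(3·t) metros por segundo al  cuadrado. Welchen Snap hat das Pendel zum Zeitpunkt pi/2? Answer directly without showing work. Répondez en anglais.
The answer is -486.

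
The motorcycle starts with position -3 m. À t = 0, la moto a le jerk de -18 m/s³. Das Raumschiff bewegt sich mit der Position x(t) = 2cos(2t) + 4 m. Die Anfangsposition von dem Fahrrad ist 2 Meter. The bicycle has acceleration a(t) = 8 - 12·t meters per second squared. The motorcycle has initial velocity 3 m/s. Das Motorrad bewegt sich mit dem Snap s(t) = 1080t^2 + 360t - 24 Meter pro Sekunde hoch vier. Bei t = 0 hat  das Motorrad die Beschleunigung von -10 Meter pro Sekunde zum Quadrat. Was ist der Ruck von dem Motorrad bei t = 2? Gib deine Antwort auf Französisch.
Nous devons intégrer notre équation du snap s(t) = 1080·t^2 + 360·t - 24 1 fois. En intégrant le snap et en utilisant la condition initiale j(0) = -18, nous obtenons j(t) = 360·t^3 + 180·t^2 - 24·t - 18. De l'équation du jerk j(t) = 360·t^3 + 180·t^2 - 24·t - 18, nous substituons t = 2 pour obtenir j = 3534.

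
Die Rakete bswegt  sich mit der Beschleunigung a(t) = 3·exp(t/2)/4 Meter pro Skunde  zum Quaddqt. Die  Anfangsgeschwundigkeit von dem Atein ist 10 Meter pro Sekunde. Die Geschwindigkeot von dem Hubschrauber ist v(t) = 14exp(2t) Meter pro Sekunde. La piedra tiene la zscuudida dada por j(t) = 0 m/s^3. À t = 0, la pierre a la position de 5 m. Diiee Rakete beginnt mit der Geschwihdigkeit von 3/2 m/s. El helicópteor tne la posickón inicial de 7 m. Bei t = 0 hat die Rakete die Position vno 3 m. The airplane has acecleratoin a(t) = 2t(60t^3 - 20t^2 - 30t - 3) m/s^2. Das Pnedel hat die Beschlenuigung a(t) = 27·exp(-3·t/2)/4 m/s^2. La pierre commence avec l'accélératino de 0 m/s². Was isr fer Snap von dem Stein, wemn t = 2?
Ausgehend von dem Ruck j(t) = 0, nehmen wir 1 Ableitung. Durch Ableiten von dem Ruck erhalten wir den Snap: s(t) = 0. Mit s(t) = 0 und Einsetzen von t = 2, finden wir s = 0.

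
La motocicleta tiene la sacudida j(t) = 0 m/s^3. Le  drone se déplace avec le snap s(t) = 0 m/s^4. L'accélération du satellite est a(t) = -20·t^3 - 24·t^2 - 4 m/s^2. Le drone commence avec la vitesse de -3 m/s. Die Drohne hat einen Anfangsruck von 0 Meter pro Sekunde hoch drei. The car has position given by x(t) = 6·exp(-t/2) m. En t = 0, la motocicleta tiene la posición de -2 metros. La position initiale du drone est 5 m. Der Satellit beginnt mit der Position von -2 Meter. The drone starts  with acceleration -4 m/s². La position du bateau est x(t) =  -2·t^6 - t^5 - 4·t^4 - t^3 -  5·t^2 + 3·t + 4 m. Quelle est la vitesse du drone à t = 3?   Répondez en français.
Nous devons trouver l'intégrale de notre équation du snap s(t) = 0 3 fois. L'intégrale du snap, avec j(0) = 0, donne le jerk: j(t) = 0. L'intégrale du jerk, avec a(0) = -4, donne l'accélération: a(t) = -4. En prenant ∫a(t)dt et en appliquant v(0) = -3, nous trouvons v(t) = -4·t - 3. Nous avons la vitesse v(t) = -4·t - 3. En substituant t = 3: v(3) = -15.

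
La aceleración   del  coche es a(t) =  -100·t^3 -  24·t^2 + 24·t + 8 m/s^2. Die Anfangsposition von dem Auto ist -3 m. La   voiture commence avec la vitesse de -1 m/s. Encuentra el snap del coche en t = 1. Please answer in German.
Ausgehend von der Beschleunigung a(t) = -100·t^3 - 24·t^2 + 24·t + 8, nehmen wir 2 Ableitungen. Mit d/dt von a(t) finden wir j(t) = -300·t^2 - 48·t + 24. Mit d/dt von j(t) finden wir s(t) = -600·t - 48. Aus der Gleichung für den Snap s(t) = -600·t - 48, setzen wir t = 1 ein und erhalten s = -648.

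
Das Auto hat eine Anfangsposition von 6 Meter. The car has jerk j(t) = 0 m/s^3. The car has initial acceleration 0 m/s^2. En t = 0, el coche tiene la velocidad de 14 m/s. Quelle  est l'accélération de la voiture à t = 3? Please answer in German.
Wir müssen unsere Gleichung für den Ruck j(t) = 0 1-mal integrieren. Mit ∫j(t)dt und Anwendung von a(0) = 0, finden wir a(t) = 0. Aus der Gleichung für die Beschleunigung a(t) = 0, setzen wir t = 3 ein und erhalten a = 0.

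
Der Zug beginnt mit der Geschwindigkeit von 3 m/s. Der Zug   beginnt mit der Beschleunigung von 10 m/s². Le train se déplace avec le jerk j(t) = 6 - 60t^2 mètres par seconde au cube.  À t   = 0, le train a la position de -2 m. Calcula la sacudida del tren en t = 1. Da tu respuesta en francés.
De l'équation du jerk j(t) = 6 - 60·t^2, nous substituons t = 1 pour obtenir j = -54.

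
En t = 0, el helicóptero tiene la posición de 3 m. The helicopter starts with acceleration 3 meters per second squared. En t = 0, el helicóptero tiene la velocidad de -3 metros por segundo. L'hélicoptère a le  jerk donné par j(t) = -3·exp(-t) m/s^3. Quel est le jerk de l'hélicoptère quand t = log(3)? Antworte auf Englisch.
Using j(t) = -3·exp(-t) and substituting t = log(3), we find j = -1.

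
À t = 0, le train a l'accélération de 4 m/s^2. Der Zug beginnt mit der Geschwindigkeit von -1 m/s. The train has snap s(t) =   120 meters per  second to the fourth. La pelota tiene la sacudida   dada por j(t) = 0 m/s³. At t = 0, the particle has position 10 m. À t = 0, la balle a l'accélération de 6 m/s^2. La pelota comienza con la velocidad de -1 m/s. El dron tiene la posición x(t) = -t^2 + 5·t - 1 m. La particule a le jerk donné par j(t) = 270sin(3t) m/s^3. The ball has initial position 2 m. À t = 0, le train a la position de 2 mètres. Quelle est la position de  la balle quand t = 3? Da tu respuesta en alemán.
Wir müssen unsere Gleichung für den Ruck j(t) = 0 3-mal integrieren. Durch Integration von dem Ruck und Verwendung der Anfangsbedingung a(0) = 6, erhalten wir a(t) = 6. Mit ∫a(t)dt und Anwendung von v(0) = -1, finden wir v(t) = 6·t - 1. Mit ∫v(t)dt und Anwendung von x(0) = 2, finden wir x(t) = 3·t^2 - t + 2. Aus der Gleichung für die Position x(t) = 3·t^2 - t + 2, setzen wir t = 3 ein und erhalten x = 26.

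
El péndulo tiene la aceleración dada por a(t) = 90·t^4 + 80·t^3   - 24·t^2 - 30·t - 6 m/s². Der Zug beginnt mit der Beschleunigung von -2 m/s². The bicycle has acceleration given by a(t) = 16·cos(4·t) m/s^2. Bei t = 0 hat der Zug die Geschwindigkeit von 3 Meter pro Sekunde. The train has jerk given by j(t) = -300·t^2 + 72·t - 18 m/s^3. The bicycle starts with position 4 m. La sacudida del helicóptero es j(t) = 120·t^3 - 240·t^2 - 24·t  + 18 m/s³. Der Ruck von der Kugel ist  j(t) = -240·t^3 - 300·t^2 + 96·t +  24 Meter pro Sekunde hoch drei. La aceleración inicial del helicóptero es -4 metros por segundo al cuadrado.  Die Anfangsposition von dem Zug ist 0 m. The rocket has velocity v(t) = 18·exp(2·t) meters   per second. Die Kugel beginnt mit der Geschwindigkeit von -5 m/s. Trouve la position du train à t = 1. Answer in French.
Nous devons intégrer notre équation du jerk j(t) = -300·t^2 + 72·t - 18 3 fois. En intégrant le jerk et en utilisant la condition initiale a(0) = -2, nous obtenons a(t) = -100·t^3 + 36·t^2 - 18·t - 2. En intégrant l'accélération et en utilisant la condition initiale v(0) = 3, nous obtenons v(t) = -25·t^4 + 12·t^3 - 9·t^2 - 2·t + 3. En prenant ∫v(t)dt et en appliquant x(0) = 0, nous trouvons x(t) = -5·t^5 + 3·t^4 - 3·t^3 - t^2 + 3·t. Nous avons la position x(t) = -5·t^5 + 3·t^4 - 3·t^3 - t^2 + 3·t. En substituant t = 1: x(1) = -3.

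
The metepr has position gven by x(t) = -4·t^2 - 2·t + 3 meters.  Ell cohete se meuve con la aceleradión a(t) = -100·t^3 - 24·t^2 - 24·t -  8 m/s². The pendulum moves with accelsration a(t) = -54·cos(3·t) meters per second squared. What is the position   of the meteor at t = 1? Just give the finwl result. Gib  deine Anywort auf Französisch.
La position à t = 1 est x = -3.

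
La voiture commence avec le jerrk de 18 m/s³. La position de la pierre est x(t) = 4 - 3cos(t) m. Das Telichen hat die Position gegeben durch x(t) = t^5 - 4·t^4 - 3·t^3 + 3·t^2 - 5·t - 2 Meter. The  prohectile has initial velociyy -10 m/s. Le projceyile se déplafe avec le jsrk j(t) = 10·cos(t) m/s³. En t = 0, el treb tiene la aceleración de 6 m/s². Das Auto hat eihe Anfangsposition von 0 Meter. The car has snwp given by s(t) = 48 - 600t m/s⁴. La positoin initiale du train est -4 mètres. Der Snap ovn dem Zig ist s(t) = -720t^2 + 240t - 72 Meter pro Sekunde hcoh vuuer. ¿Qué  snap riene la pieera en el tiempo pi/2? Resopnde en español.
Para resolver esto, necesitamos tomar 4 derivadas de nuestra ecuación de la posición x(t) = 4 - 3·cos(t). La derivada de la posición da la velocidad: v(t) = 3·sin(t). Tomando d/dt de v(t), encontramos a(t) = 3·cos(t). Tomando d/dt de a(t), encontramos j(t) = -3·sin(t). Tomando d/dt de j(t), encontramos s(t) = -3·cos(t). Usando s(t) = -3·cos(t) y sustituyendo t = pi/2, encontramos s = 0.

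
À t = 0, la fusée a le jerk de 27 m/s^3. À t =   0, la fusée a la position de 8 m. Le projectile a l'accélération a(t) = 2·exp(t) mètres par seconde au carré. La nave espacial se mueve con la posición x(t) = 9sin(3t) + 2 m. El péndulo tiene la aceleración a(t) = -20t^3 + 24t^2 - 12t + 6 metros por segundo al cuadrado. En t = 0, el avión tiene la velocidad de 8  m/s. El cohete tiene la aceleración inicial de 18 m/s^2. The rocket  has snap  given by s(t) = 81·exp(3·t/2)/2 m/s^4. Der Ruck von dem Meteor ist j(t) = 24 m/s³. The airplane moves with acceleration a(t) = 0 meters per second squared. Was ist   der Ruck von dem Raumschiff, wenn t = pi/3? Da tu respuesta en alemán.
Um dies zu lösen, müssen wir 3 Ableitungen unserer Gleichung für die Position x(t) = 9·sin(3·t) + 2 nehmen. Die Ableitung von der Position ergibt die Geschwindigkeit: v(t) = 27·cos(3·t). Durch Ableiten von der Geschwindigkeit erhalten wir die Beschleunigung: a(t) = -81·sin(3·t). Die Ableitung von der Beschleunigung ergibt den Ruck: j(t) = -243·cos(3·t). Aus der Gleichung für den Ruck j(t) = -243·cos(3·t), setzen wir t = pi/3 ein und erhalten j = 243.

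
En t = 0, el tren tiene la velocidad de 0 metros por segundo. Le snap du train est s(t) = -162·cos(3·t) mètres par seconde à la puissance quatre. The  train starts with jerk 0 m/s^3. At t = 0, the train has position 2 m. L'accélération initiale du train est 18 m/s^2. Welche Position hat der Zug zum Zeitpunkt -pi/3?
Ausgehend von dem Snap s(t) = -162·cos(3·t), nehmen wir 4 Stammfunktionen. Durch Integration von dem Snap und Verwendung der Anfangsbedingung j(0) = 0, erhalten wir j(t) = -54·sin(3·t). Mit ∫j(t)dt und Anwendung von a(0) = 18, finden wir a(t) = 18·cos(3·t). Mit ∫a(t)dt und Anwendung von v(0) = 0, finden wir v(t) = 6·sin(3·t). Die Stammfunktion von der Geschwindigkeit ist die Position. Mit x(0) = 2 erhalten wir x(t) = 4 - 2·cos(3·t). Mit x(t) = 4 - 2·cos(3·t) und Einsetzen von t = -pi/3, finden wir x = 6.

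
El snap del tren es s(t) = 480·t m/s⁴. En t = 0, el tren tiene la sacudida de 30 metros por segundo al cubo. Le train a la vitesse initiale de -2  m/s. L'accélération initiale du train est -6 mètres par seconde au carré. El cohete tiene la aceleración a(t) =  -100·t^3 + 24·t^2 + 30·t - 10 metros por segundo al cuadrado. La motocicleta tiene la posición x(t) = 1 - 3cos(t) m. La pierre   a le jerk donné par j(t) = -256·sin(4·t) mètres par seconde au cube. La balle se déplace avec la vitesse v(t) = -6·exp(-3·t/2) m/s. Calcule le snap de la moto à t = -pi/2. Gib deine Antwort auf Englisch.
To solve this, we need to take 4 derivatives of our position equation x(t) = 1 - 3·cos(t). Differentiating position, we get velocity: v(t) = 3·sin(t). Taking d/dt of v(t), we find a(t) = 3·cos(t). The derivative of acceleration gives jerk: j(t) = -3·sin(t). Differentiating jerk, we get snap: s(t) = -3·cos(t). From the given snap equation s(t) = -3·cos(t), we substitute t = -pi/2 to get s = 0.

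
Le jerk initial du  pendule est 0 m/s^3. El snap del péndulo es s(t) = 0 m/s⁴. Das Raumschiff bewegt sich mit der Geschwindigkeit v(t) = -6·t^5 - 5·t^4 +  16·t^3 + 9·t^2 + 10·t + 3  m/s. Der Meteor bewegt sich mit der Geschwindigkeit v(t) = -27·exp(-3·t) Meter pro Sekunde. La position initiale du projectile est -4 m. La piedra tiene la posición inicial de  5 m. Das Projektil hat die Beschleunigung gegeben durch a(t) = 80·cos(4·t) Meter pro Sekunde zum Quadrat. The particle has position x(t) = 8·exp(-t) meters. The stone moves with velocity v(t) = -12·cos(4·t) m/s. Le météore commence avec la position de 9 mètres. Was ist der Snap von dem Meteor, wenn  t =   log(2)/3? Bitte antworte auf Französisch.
Nous devons dériver notre équation de la vitesse v(t) = -27·exp(-3·t) 3 fois. En prenant d/dt de v(t), nous trouvons a(t) = 81·exp(-3·t). En dérivant l'accélération, nous obtenons le jerk: j(t) = -243·exp(-3·t). En dérivant le jerk, nous obtenons le snap: s(t) = 729·exp(-3·t). Nous avons le snap s(t) = 729·exp(-3·t). En substituant t = log(2)/3: s(log(2)/3) = 729/2.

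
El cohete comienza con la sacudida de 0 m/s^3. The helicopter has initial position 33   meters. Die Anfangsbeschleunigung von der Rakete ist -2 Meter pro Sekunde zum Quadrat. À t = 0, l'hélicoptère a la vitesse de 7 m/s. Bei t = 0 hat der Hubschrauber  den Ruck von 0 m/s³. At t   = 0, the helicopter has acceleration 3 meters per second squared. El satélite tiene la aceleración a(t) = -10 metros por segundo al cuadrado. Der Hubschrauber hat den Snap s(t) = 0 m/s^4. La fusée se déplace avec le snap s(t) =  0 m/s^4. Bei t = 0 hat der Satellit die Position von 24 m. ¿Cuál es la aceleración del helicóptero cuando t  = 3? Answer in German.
Ausgehend von dem Snap s(t) = 0, nehmen wir 2 Stammfunktionen. Durch Integration von dem Snap und Verwendung der Anfangsbedingung j(0) = 0, erhalten wir j(t) = 0. Mit ∫j(t)dt und Anwendung von a(0) = 3, finden wir a(t) = 3. Mit a(t) = 3 und Einsetzen von t = 3, finden wir a = 3.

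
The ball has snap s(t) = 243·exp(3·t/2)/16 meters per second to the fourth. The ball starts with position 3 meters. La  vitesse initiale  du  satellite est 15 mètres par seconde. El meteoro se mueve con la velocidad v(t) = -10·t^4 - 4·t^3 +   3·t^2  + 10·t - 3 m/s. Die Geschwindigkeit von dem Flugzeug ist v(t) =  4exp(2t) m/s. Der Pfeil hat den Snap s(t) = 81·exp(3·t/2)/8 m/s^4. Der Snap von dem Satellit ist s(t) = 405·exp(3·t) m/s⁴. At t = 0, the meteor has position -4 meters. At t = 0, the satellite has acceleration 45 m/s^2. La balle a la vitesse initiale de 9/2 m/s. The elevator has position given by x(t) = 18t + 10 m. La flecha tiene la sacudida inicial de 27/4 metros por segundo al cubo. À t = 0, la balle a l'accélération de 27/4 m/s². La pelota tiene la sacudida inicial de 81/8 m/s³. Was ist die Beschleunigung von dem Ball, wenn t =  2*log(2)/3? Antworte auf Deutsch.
Ausgehend von dem Snap s(t) = 243·exp(3·t/2)/16, nehmen wir 2 Integrale. Mit ∫s(t)dt und Anwendung von j(0) = 81/8, finden wir j(t) = 81·exp(3·t/2)/8. Mit ∫j(t)dt und Anwendung von a(0) = 27/4, finden wir a(t) = 27·exp(3·t/2)/4. Wir haben die Beschleunigung a(t) = 27·exp(3·t/2)/4. Durch Einsetzen von t = 2*log(2)/3: a(2*log(2)/3) = 27/2.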